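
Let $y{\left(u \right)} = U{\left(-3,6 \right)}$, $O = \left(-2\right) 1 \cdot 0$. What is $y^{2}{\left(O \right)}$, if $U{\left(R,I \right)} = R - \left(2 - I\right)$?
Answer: $1$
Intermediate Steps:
$U{\left(R,I \right)} = -2 + I + R$ ($U{\left(R,I \right)} = R + \left(-2 + I\right) = -2 + I + R$)
$O = 0$ ($O = \left(-2\right) 0 = 0$)
$y{\left(u \right)} = 1$ ($y{\left(u \right)} = -2 + 6 - 3 = 1$)
$y^{2}{\left(O \right)} = 1^{2} = 1$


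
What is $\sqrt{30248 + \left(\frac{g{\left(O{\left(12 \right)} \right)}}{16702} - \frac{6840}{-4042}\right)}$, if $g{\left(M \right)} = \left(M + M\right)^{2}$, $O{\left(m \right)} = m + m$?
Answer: $\frac{2 \sqrt{2154133149094449005}}{16877371} \approx 173.92$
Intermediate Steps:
$O{\left(m \right)} = 2 m$
$g{\left(M \right)} = 4 M^{2}$ ($g{\left(M \right)} = \left(2 M\right)^{2} = 4 M^{2}$)
$\sqrt{30248 + \left(\frac{g{\left(O{\left(12 \right)} \right)}}{16702} - \frac{6840}{-4042}\right)} = \sqrt{30248 + \left(\frac{4 \left(2 \cdot 12\right)^{2}}{16702} - \frac{6840}{-4042}\right)} = \sqrt{30248 + \left(4 \cdot 24^{2} \cdot \frac{1}{16702} - - \frac{3420}{2021}\right)} = \sqrt{30248 + \left(4 \cdot 576 \cdot \frac{1}{16702} + \frac{3420}{2021}\right)} = \sqrt{30248 + \left(2304 \cdot \frac{1}{16702} + \frac{3420}{2021}\right)} = \sqrt{30248 + \left(\frac{1152}{8351} + \frac{3420}{2021}\right)} = \sqrt{30248 + \frac{30888612}{16877371}} = \sqrt{\frac{510537606620}{16877371}} = \frac{2 \sqrt{2154133149094449005}}{16877371}$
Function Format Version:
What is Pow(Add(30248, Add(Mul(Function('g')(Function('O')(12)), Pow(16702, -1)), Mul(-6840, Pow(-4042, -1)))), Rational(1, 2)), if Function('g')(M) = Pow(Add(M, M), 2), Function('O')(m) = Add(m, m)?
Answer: Mul(Rational(2, 16877371), Pow(2154133149094449005, Rational(1, 2))) ≈ 173.92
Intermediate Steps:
Function('O')(m) = Mul(2, m)
Function('g')(M) = Mul(4, Pow(M, 2)) (Function('g')(M) = Pow(Mul(2, M), 2) = Mul(4, Pow(M, 2)))
Pow(Add(30248, Add(Mul(Function('g')(Function('O')(12)), Pow(16702, -1)), Mul(-6840, Pow(-4042, -1)))), Rational(1, 2)) = Pow(Add(30248, Add(Mul(Mul(4, Pow(Mul(2, 12), 2)), Pow(16702, -1)), Mul(-6840, Pow(-4042, -1)))), Rational(1, 2)) = Pow(Add(30248, Add(Mul(Mul(4, Pow(24, 2)), Rational(1, 16702)), Mul(-6840, Rational(-1, 4042)))), Rational(1, 2)) = Pow(Add(30248, Add(Mul(Mul(4, 576), Rational(1, 16702)), Rational(3420, 2021))), Rational(1, 2)) = Pow(Add(30248, Add(Mul(2304, Rational(1, 16702)), Rational(3420, 2021))), Rational(1, 2)) = Pow(Add(30248, Add(Rational(1152, 8351), Rational(3420, 2021))), Rational(1, 2)) = Pow(Add(30248, Rational(30888612, 16877371)), Rational(1, 2)) = Pow(Rational(510537606620, 16877371), Rational(1, 2)) = Mul(Rational(2, 16877371), Pow(2154133149094449005, Rational(1, 2)))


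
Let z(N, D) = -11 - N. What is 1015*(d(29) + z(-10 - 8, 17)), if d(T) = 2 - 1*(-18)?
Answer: 27405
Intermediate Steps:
d(T) = 20 (d(T) = 2 + 18 = 20)
1015*(d(29) + z(-10 - 8, 17)) = 1015*(20 + (-11 - (-10 - 8))) = 1015*(20 + (-11 - 1*(-18))) = 1015*(20 + (-11 + 18)) = 1015*(20 + 7) = 1015*27 = 27405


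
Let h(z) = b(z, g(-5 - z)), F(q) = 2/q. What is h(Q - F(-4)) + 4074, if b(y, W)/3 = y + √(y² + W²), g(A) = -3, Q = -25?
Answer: 8001/2 + 3*√2437/2 ≈ 4074.6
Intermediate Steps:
b(y, W) = 3*y + 3*√(W² + y²) (b(y, W) = 3*(y + √(y² + W²)) = 3*(y + √(W² + y²)) = 3*y + 3*√(W² + y²))
h(z) = 3*z + 3*√(9 + z²) (h(z) = 3*z + 3*√((-3)² + z²) = 3*z + 3*√(9 + z²))
h(Q - F(-4)) + 4074 = (3*(-25 - 2/(-4)) + 3*√(9 + (-25 - 2/(-4))²)) + 4074 = (3*(-25 - 2*(-1)/4) + 3*√(9 + (-25 - 2*(-1)/4)²)) + 4074 = (3*(-25 - 1*(-½)) + 3*√(9 + (-25 - 1*(-½))²)) + 4074 = (3*(-25 + ½) + 3*√(9 + (-25 + ½)²)) + 4074 = (3*(-49/2) + 3*√(9 + (-49/2)²)) + 4074 = (-147/2 + 3*√(9 + 2401/4)) + 4074 = (-147/2 + 3*√(2437/4)) + 4074 = (-147/2 + 3*(√2437/2)) + 4074 = (-147/2 + 3*√2437/2) + 4074 = 8001/2 + 3*√2437/2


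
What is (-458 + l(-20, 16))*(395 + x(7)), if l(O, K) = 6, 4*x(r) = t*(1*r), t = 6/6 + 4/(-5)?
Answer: -893491/5 ≈ -1.7870e+5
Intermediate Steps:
t = 1/5 (t = 6*(1/6) + 4*(-1/5) = 1 - 4/5 = 1/5 ≈ 0.20000)
x(r) = r/20 (x(r) = ((1*r)/5)/4 = (r/5)/4 = r/20)
(-458 + l(-20, 16))*(395 + x(7)) = (-458 + 6)*(395 + (1/20)*7) = -452*(395 + 7/20) = -452*7907/20 = -893491/5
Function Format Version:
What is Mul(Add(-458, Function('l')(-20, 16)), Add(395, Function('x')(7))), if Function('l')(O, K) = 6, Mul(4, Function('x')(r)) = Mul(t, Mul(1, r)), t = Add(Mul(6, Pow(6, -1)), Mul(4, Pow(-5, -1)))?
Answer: Rational(-893491, 5) ≈ -1.7870e+5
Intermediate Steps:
t = Rational(1, 5) (t = Add(Mul(6, Rational(1, 6)), Mul(4, Rational(-1, 5))) = Add(1, Rational(-4, 5)) = Rational(1, 5) ≈ 0.20000)
Function('x')(r) = Mul(Rational(1, 20), r) (Function('x')(r) = Mul(Rational(1, 4), Mul(Rational(1, 5), Mul(1, r))) = Mul(Rational(1, 4), Mul(Rational(1, 5), r)) = Mul(Rational(1, 20), r))
Mul(Add(-458, Function('l')(-20, 16)), Add(395, Function('x')(7))) = Mul(Add(-458, 6), Add(395, Mul(Rational(1, 20), 7))) = Mul(-452, Add(395, Rational(7, 20))) = Mul(-452, Rational(7907, 20)) = Rational(-893491, 5)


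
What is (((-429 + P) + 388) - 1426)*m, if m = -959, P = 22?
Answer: 1385755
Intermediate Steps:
(((-429 + P) + 388) - 1426)*m = (((-429 + 22) + 388) - 1426)*(-959) = ((-407 + 388) - 1426)*(-959) = (-19 - 1426)*(-959) = -1445*(-959) = 1385755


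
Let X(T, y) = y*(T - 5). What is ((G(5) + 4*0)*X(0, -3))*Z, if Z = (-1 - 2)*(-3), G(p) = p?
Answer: 675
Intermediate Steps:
X(T, y) = y*(-5 + T)
Z = 9 (Z = -3*(-3) = 9)
((G(5) + 4*0)*X(0, -3))*Z = ((5 + 4*0)*(-3*(-5 + 0)))*9 = ((5 + 0)*(-3*(-5)))*9 = (5*15)*9 = 75*9 = 675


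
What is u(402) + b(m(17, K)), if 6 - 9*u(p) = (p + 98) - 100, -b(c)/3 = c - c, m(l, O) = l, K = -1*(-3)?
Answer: -394/9 ≈ -43.778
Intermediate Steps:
K = 3
b(c) = 0 (b(c) = -3*(c - c) = -3*0 = 0)
u(p) = 8/9 - p/9 (u(p) = ⅔ - ((p + 98) - 100)/9 = ⅔ - ((98 + p) - 100)/9 = ⅔ - (-2 + p)/9 = ⅔ + (2/9 - p/9) = 8/9 - p/9)
u(402) + b(m(17, K)) = (8/9 - ⅑*402) + 0 = (8/9 - 134/3) + 0 = -394/9 + 0 = -394/9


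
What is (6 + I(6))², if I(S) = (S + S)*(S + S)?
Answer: 22500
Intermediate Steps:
I(S) = 4*S² (I(S) = (2*S)*(2*S) = 4*S²)
(6 + I(6))² = (6 + 4*6²)² = (6 + 4*36)² = (6 + 144)² = 150² = 22500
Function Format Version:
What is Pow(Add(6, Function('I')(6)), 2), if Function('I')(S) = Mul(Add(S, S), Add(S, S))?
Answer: 22500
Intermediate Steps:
Function('I')(S) = Mul(4, Pow(S, 2)) (Function('I')(S) = Mul(Mul(2, S), Mul(2, S)) = Mul(4, Pow(S, 2)))
Pow(Add(6, Function('I')(6)), 2) = Pow(Add(6, Mul(4, Pow(6, 2))), 2) = Pow(Add(6, Mul(4, 36)), 2) = Pow(Add(6, 144), 2) = Pow(150, 2) = 22500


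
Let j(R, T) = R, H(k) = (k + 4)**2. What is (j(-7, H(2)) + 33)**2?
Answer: 676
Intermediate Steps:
H(k) = (4 + k)**2
(j(-7, H(2)) + 33)**2 = (-7 + 33)**2 = 26**2 = 676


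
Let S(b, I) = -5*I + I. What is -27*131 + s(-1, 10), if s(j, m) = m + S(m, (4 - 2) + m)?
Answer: -3575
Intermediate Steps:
S(b, I) = -4*I
s(j, m) = -8 - 3*m (s(j, m) = m - 4*((4 - 2) + m) = m - 4*(2 + m) = m + (-8 - 4*m) = -8 - 3*m)
-27*131 + s(-1, 10) = -27*131 + (-8 - 3*10) = -3537 + (-8 - 30) = -3537 - 38 = -3575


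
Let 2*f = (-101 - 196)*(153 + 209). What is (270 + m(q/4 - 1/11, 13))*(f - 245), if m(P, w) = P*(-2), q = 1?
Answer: -160196933/11 ≈ -1.4563e+7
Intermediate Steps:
f = -53757 (f = ((-101 - 196)*(153 + 209))/2 = (-297*362)/2 = (½)*(-107514) = -53757)
m(P, w) = -2*P
(270 + m(q/4 - 1/11, 13))*(f - 245) = (270 - 2*(1/4 - 1/11))*(-53757 - 245) = (270 - 2*(1*(¼) - 1*1/11))*(-54002) = (270 - 2*(¼ - 1/11))*(-54002) = (270 - 2*7/44)*(-54002) = (270 - 7/22)*(-54002) = (5933/22)*(-54002) = -160196933/11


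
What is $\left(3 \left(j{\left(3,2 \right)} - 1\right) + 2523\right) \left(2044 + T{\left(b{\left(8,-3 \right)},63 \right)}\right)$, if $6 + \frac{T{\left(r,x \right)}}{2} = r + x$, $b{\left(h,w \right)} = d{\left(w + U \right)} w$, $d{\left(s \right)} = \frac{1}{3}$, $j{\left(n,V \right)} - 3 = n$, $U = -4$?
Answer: $5471928$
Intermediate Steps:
$j{\left(n,V \right)} = 3 + n$
$d{\left(s \right)} = \frac{1}{3}$
$b{\left(h,w \right)} = \frac{w}{3}$
$T{\left(r,x \right)} = -12 + 2 r + 2 x$ ($T{\left(r,x \right)} = -12 + 2 \left(r + x\right) = -12 + \left(2 r + 2 x\right) = -12 + 2 r + 2 x$)
$\left(3 \left(j{\left(3,2 \right)} - 1\right) + 2523\right) \left(2044 + T{\left(b{\left(8,-3 \right)},63 \right)}\right) = \left(3 \left(\left(3 + 3\right) - 1\right) + 2523\right) \left(2044 + \left(-12 + 2 \cdot \frac{1}{3} \left(-3\right) + 2 \cdot 63\right)\right) = \left(3 \left(6 - 1\right) + 2523\right) \left(2044 + \left(-12 + 2 \left(-1\right) + 126\right)\right) = \left(3 \cdot 5 + 2523\right) \left(2044 - -112\right) = \left(15 + 2523\right) \left(2044 + 112\right) = 2538 \cdot 2156 = 5471928$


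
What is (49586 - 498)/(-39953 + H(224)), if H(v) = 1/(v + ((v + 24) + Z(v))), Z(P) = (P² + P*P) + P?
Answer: -4960244224/4037170743 ≈ -1.2286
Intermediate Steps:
Z(P) = P + 2*P² (Z(P) = (P² + P²) + P = 2*P² + P = P + 2*P²)
H(v) = 1/(24 + 2*v + v*(1 + 2*v)) (H(v) = 1/(v + ((v + 24) + v*(1 + 2*v))) = 1/(v + ((24 + v) + v*(1 + 2*v))) = 1/(v + (24 + v + v*(1 + 2*v))) = 1/(24 + 2*v + v*(1 + 2*v)))
(49586 - 498)/(-39953 + H(224)) = (49586 - 498)/(-39953 + 1/(24 + 2*224² + 3*224)) = 49088/(-39953 + 1/(24 + 2*50176 + 672)) = 49088/(-39953 + 1/(24 + 100352 + 672)) = 49088/(-39953 + 1/101048) = 49088/(-4037170743/101048) = 49088*(-101048/4037170743) = -4960244224/4037170743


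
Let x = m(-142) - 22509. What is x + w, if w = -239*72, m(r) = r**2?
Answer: -19553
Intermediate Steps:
x = -2345 (x = (-142)**2 - 22509 = 20164 - 22509 = -2345)
w = -17208
x + w = -2345 - 17208 = -19553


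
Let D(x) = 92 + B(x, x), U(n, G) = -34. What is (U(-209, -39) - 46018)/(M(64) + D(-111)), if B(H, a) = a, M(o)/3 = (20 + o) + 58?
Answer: -46052/407 ≈ -113.15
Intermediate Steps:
M(o) = 234 + 3*o (M(o) = 3*((20 + o) + 58) = 3*(78 + o) = 234 + 3*o)
D(x) = 92 + x
(U(-209, -39) - 46018)/(M(64) + D(-111)) = (-34 - 46018)/((234 + 3*64) + (92 - 111)) = -46052/((234 + 192) - 19) = -46052/(426 - 19) = -46052/407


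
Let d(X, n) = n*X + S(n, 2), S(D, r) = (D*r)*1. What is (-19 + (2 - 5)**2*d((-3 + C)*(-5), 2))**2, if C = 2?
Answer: 11449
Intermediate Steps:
S(D, r) = D*r
d(X, n) = 2*n + X*n (d(X, n) = n*X + n*2 = X*n + 2*n = 2*n + X*n)
(-19 + (2 - 5)**2*d((-3 + C)*(-5), 2))**2 = (-19 + (2 - 5)**2*(2*(2 + (-3 + 2)*(-5))))**2 = (-19 + (-3)**2*(2*(2 - 1*(-5))))**2 = (-19 + 9*(2*(2 + 5)))**2 = (-19 + 9*(2*7))**2 = (-19 + 9*14)**2 = (-19 + 126)**2 = 107**2 = 11449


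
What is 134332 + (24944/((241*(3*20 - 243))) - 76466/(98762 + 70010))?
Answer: 499936356809273/3721675758 ≈ 1.3433e+5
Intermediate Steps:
134332 + (24944/((241*(3*20 - 243))) - 76466/(98762 + 70010)) = 134332 + (24944/((241*(60 - 243))) - 76466/168772) = 134332 + (24944/((241*(-183))) - 76466*1/168772) = 134332 + (24944/(-44103) - 38233/84386) = 134332 + (24944*(-1/44103) - 38233/84386) = 134332 + (-24944/44103 - 38233/84386) = 134332 - 3791114383/3721675758 = 499936356809273/3721675758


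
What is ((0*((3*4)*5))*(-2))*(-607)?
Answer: 0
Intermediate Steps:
((0*((3*4)*5))*(-2))*(-607) = ((0*(12*5))*(-2))*(-607) = ((0*60)*(-2))*(-607) = (0*(-2))*(-607) = 0*(-607) = 0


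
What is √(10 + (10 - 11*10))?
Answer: 3*I*√10 ≈ 9.4868*I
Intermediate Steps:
√(10 + (10 - 11*10)) = √(10 + (10 - 110)) = √(10 - 100) = √(-90) = 3*I*√10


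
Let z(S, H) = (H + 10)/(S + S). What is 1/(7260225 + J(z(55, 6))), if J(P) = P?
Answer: 55/399312383 ≈ 1.3774e-7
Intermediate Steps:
z(S, H) = (10 + H)/(2*S) (z(S, H) = (10 + H)/((2*S)) = (10 + H)*(1/(2*S)) = (10 + H)/(2*S))
1/(7260225 + J(z(55, 6))) = 1/(7260225 + (½)*(10 + 6)/55) = 1/(7260225 + (½)*(1/55)*16) = 1/(7260225 + 8/55) = 1/(399312383/55) = 55/399312383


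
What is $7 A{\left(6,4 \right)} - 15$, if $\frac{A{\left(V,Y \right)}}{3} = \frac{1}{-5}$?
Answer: $- \frac{96}{5} \approx -19.2$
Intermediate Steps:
$A{\left(V,Y \right)} = - \frac{3}{5}$ ($A{\left(V,Y \right)} = \frac{3}{-5} = 3 \left(- \frac{1}{5}\right) = - \frac{3}{5}$)
$7 A{\left(6,4 \right)} - 15 = 7 \left(- \frac{3}{5}\right) - 15 = - \frac{21}{5} - 15 = - \frac{96}{5}$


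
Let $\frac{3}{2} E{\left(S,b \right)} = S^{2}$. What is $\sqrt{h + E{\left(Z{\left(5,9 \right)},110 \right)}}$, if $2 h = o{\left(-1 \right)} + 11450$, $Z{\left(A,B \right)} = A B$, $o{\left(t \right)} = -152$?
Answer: $\sqrt{6999} \approx 83.66$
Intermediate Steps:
$E{\left(S,b \right)} = \frac{2 S^{2}}{3}$
$h = 5649$ ($h = \frac{-152 + 11450}{2} = \frac{1}{2} \cdot 11298 = 5649$)
$\sqrt{h + E{\left(Z{\left(5,9 \right)},110 \right)}} = \sqrt{5649 + \frac{2 \left(5 \cdot 9\right)^{2}}{3}} = \sqrt{5649 + \frac{2 \cdot 45^{2}}{3}} = \sqrt{5649 + \frac{2}{3} \cdot 2025} = \sqrt{5649 + 1350} = \sqrt{6999}$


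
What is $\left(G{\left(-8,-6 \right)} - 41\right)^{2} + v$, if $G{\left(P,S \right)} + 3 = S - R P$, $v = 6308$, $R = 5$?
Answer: $6408$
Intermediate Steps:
$G{\left(P,S \right)} = -3 + S - 5 P$ ($G{\left(P,S \right)} = -3 + \left(S - 5 P\right) = -3 - \left(- S + 5 P\right) = -3 + S - 5 P$)
$\left(G{\left(-8,-6 \right)} - 41\right)^{2} + v = \left(\left(-3 - 6 - -40\right) - 41\right)^{2} + 6308 = \left(\left(-3 - 6 + 40\right) - 41\right)^{2} + 6308 = \left(31 - 41\right)^{2} + 6308 = \left(-10\right)^{2} + 6308 = 100 + 6308 = 6408$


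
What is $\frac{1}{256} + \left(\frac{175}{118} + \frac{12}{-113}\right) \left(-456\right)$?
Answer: $- \frac{1071571445}{1706752} \approx -627.84$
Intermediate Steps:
$\frac{1}{256} + \left(\frac{175}{118} + \frac{12}{-113}\right) \left(-456\right) = \frac{1}{256} + \left(175 \cdot \frac{1}{118} + 12 \left(- \frac{1}{113}\right)\right) \left(-456\right) = \frac{1}{256} + \left(\frac{175}{118} - \frac{12}{113}\right) \left(-456\right) = \frac{1}{256} + \frac{18359}{13334} \left(-456\right) = \frac{1}{256} - \frac{4185852}{6667} = - \frac{1071571445}{1706752}$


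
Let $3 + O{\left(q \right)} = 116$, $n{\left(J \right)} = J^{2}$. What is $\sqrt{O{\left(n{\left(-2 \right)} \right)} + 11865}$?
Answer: $\sqrt{11978} \approx 109.44$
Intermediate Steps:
$O{\left(q \right)} = 113$ ($O{\left(q \right)} = -3 + 116 = 113$)
$\sqrt{O{\left(n{\left(-2 \right)} \right)} + 11865} = \sqrt{113 + 11865} = \sqrt{11978}$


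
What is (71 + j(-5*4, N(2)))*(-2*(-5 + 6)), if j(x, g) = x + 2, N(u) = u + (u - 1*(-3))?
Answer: -106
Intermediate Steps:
N(u) = 3 + 2*u (N(u) = u + (u + 3) = u + (3 + u) = 3 + 2*u)
j(x, g) = 2 + x
(71 + j(-5*4, N(2)))*(-2*(-5 + 6)) = (71 + (2 - 5*4))*(-2*(-5 + 6)) = (71 + (2 - 20))*(-2*1) = (71 - 18)*(-2) = 53*(-2) = -106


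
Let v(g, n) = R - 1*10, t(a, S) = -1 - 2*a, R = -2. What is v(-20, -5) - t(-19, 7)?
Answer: -49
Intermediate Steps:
v(g, n) = -12 (v(g, n) = -2 - 1*10 = -2 - 10 = -12)
v(-20, -5) - t(-19, 7) = -12 - (-1 - 2*(-19)) = -12 - (-1 + 38) = -12 - 1*37 = -12 - 37 = -49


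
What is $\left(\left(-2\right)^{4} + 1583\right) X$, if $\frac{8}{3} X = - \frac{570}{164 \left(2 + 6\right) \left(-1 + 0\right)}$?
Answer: $\frac{33345}{128} \approx 260.51$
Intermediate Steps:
$X = \frac{855}{5248}$ ($X = \frac{3 \left(- \frac{570}{164 \left(2 + 6\right) \left(-1 + 0\right)}\right)}{8} = \frac{3 \left(- \frac{570}{164 \cdot 8 \left(-1\right)}\right)}{8} = \frac{3 \left(- \frac{570}{164 \left(-8\right)}\right)}{8} = \frac{3 \left(- \frac{570}{-1312}\right)}{8} = \frac{3 \left(\left(-570\right) \left(- \frac{1}{1312}\right)\right)}{8} = \frac{3}{8} \cdot \frac{285}{656} = \frac{855}{5248} \approx 0.16292$)
$\left(\left(-2\right)^{4} + 1583\right) X = \left(\left(-2\right)^{4} + 1583\right) \frac{855}{5248} = \left(16 + 1583\right) \frac{855}{5248} = 1599 \cdot \frac{855}{5248} = \frac{33345}{128}$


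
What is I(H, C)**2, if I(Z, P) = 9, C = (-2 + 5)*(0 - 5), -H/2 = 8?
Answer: 81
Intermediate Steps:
H = -16 (H = -2*8 = -16)
C = -15 (C = 3*(-5) = -15)
I(H, C)**2 = 9**2 = 81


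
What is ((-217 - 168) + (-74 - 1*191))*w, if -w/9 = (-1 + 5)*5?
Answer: 117000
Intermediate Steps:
w = -180 (w = -9*(-1 + 5)*5 = -36*5 = -9*20 = -180)
((-217 - 168) + (-74 - 1*191))*w = ((-217 - 168) + (-74 - 1*191))*(-180) = (-385 + (-74 - 191))*(-180) = (-385 - 265)*(-180) = -650*(-180) = 117000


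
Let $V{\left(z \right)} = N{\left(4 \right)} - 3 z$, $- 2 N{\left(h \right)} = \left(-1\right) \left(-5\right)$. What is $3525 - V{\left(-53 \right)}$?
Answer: $\frac{6737}{2} \approx 3368.5$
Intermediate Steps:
$N{\left(h \right)} = - \frac{5}{2}$ ($N{\left(h \right)} = - \frac{\left(-1\right) \left(-5\right)}{2} = \left(- \frac{1}{2}\right) 5 = - \frac{5}{2}$)
$V{\left(z \right)} = - \frac{5}{2} - 3 z$
$3525 - V{\left(-53 \right)} = 3525 - \left(- \frac{5}{2} - -159\right) = 3525 - \left(- \frac{5}{2} + 159\right) = 3525 - \frac{313}{2} = \frac{6737}{2}$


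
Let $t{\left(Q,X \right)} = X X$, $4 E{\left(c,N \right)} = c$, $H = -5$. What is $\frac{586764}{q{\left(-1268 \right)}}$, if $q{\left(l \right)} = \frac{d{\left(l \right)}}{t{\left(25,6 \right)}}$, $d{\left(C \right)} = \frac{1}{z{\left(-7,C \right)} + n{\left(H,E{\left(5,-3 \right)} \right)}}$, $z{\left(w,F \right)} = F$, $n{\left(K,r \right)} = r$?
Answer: $-26758198692$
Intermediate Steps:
$E{\left(c,N \right)} = \frac{c}{4}$
$t{\left(Q,X \right)} = X^{2}$
$d{\left(C \right)} = \frac{1}{\frac{5}{4} + C}$ ($d{\left(C \right)} = \frac{1}{C + \frac{1}{4} \cdot 5} = \frac{1}{C + \frac{5}{4}} = \frac{1}{\frac{5}{4} + C}$)
$q{\left(l \right)} = \frac{1}{9 \left(5 + 4 l\right)}$ ($q{\left(l \right)} = \frac{4 \frac{1}{5 + 4 l}}{6^{2}} = \frac{4 \frac{1}{5 + 4 l}}{36} = \frac{4}{5 + 4 l} \frac{1}{36} = \frac{1}{9 \left(5 + 4 l\right)}$)
$\frac{586764}{q{\left(-1268 \right)}} = \frac{586764}{\frac{1}{9} \frac{1}{5 + 4 \left(-1268\right)}} = \frac{586764}{\frac{1}{9} \frac{1}{5 - 5072}} = \frac{586764}{\frac{1}{9} \frac{1}{-5067}} = \frac{586764}{\frac{1}{9} \left(- \frac{1}{5067}\right)} = \frac{586764}{- \frac{1}{45603}} = 586764 \left(-45603\right) = -26758198692$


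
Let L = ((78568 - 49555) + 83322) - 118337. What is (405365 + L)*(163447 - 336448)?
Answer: -69090198363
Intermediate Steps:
L = -6002 (L = (29013 + 83322) - 118337 = 112335 - 118337 = -6002)
(405365 + L)*(163447 - 336448) = (405365 - 6002)*(163447 - 336448) = 399363*(-173001) = -69090198363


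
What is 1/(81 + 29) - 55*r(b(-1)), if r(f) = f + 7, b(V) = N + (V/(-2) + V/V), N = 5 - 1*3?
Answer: -31762/55 ≈ -577.49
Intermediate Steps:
N = 2 (N = 5 - 3 = 2)
b(V) = 3 - V/2 (b(V) = 2 + (V/(-2) + V/V) = 2 + (V*(-½) + 1) = 2 + (-V/2 + 1) = 2 + (1 - V/2) = 3 - V/2)
r(f) = 7 + f
1/(81 + 29) - 55*r(b(-1)) = 1/(81 + 29) - 55*(7 + (3 - ½*(-1))) = 1/110 - 55*(7 + (3 + ½)) = 1/110 - 55*(7 + 7/2) = 1/110 - 55*21/2 = 1/110 - 1155/2 = -31762/55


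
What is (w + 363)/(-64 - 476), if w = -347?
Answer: -4/135 ≈ -0.029630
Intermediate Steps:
(w + 363)/(-64 - 476) = (-347 + 363)/(-64 - 476) = 16/(-540) = 16*(-1/540) = -4/135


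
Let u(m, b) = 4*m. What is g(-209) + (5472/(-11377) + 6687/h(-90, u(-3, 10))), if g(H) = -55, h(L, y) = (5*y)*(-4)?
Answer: -25137227/910160 ≈ -27.618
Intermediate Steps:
h(L, y) = -20*y
g(-209) + (5472/(-11377) + 6687/h(-90, u(-3, 10))) = -55 + (5472/(-11377) + 6687/((-80*(-3)))) = -55 + (5472*(-1/11377) + 6687/((-20*(-12)))) = -55 + (-5472/11377 + 6687/240) = -55 + (-5472/11377 + 6687*(1/240)) = -55 + (-5472/11377 + 2229/80) = -55 + 24921573/910160 = -25137227/910160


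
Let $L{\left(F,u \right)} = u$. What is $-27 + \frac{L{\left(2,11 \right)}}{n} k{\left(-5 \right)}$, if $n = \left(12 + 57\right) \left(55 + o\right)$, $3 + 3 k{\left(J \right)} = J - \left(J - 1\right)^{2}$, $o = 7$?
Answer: $- \frac{173501}{6417} \approx -27.038$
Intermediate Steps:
$k{\left(J \right)} = -1 - \frac{\left(-1 + J\right)^{2}}{3} + \frac{J}{3}$ ($k{\left(J \right)} = -1 + \frac{J - \left(J - 1\right)^{2}}{3} = -1 + \frac{J - \left(-1 + J\right)^{2}}{3} = -1 + \left(- \frac{\left(-1 + J\right)^{2}}{3} + \frac{J}{3}\right) = -1 - \frac{\left(-1 + J\right)^{2}}{3} + \frac{J}{3}$)
$n = 4278$ ($n = \left(12 + 57\right) \left(55 + 7\right) = 69 \cdot 62 = 4278$)
$-27 + \frac{L{\left(2,11 \right)}}{n} k{\left(-5 \right)} = -27 + \frac{11}{4278} \left(- \frac{4}{3} - 5 - \frac{\left(-5\right)^{2}}{3}\right) = -27 + 11 \cdot \frac{1}{4278} \left(- \frac{4}{3} - 5 - \frac{25}{3}\right) = -27 + \frac{11 \left(- \frac{4}{3} - 5 - \frac{25}{3}\right)}{4278} = -27 + \frac{11}{4278} \left(- \frac{44}{3}\right) = -27 - \frac{242}{6417} = - \frac{173501}{6417}$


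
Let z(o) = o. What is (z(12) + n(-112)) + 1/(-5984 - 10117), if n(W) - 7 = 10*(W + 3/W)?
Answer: -992964827/901656 ≈ -1101.3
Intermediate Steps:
n(W) = 7 + 10*W + 30/W (n(W) = 7 + 10*(W + 3/W) = 7 + (10*W + 30/W) = 7 + 10*W + 30/W)
(z(12) + n(-112)) + 1/(-5984 - 10117) = (12 + (7 + 10*(-112) + 30/(-112))) + 1/(-5984 - 10117) = (12 + (7 - 1120 + 30*(-1/112))) + 1/(-16101) = (12 + (7 - 1120 - 15/56)) - 1/16101 = (12 - 62343/56) - 1/16101 = -61671/56 - 1/16101 = -992964827/901656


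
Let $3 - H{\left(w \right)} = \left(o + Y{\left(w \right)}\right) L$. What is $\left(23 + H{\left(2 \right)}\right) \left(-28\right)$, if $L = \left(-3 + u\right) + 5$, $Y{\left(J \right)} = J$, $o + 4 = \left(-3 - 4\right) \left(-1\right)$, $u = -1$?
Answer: $-588$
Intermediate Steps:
$o = 3$ ($o = -4 + \left(-3 - 4\right) \left(-1\right) = -4 - -7 = -4 + 7 = 3$)
$L = 1$ ($L = \left(-3 - 1\right) + 5 = -4 + 5 = 1$)
$H{\left(w \right)} = - w$ ($H{\left(w \right)} = 3 - \left(3 + w\right) 1 = 3 - \left(3 + w\right) = - w$)
$\left(23 + H{\left(2 \right)}\right) \left(-28\right) = \left(23 - 2\right) \left(-28\right) = 21 \left(-28\right) = -588$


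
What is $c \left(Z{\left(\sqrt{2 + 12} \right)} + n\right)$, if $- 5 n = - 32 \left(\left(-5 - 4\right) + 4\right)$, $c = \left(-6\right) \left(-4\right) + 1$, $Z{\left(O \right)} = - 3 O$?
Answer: $-800 - 75 \sqrt{14} \approx -1080.6$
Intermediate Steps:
$c = 25$ ($c = 24 + 1 = 25$)
$n = -32$ ($n = - \frac{\left(-32\right) \left(\left(-5 - 4\right) + 4\right)}{5} = - \frac{\left(-32\right) \left(-9 + 4\right)}{5} = - \frac{\left(-32\right) \left(-5\right)}{5} = \left(- \frac{1}{5}\right) 160 = -32$)
$c \left(Z{\left(\sqrt{2 + 12} \right)} + n\right) = 25 \left(- 3 \sqrt{2 + 12} - 32\right) = 25 \left(- 3 \sqrt{14} - 32\right) = 25 \left(-32 - 3 \sqrt{14}\right) = -800 - 75 \sqrt{14}$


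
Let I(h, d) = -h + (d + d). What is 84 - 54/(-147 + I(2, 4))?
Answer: 3966/47 ≈ 84.383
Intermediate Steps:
I(h, d) = -h + 2*d
84 - 54/(-147 + I(2, 4)) = 84 - 54/(-147 + (-1*2 + 2*4)) = 84 - 54/(-147 + (-2 + 8)) = 84 - 54/(-147 + 6) = 84 - 54/(-141) = 84 - 54*(-1/141) = 84 + 18/47 = 3966/47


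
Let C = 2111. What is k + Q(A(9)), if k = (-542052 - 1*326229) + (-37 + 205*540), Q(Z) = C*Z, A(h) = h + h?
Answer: -719620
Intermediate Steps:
A(h) = 2*h
Q(Z) = 2111*Z
k = -757618 (k = (-542052 - 326229) + (-37 + 110700) = -868281 + 110663 = -757618)
k + Q(A(9)) = -757618 + 2111*(2*9) = -757618 + 2111*18 = -757618 + 37998 = -719620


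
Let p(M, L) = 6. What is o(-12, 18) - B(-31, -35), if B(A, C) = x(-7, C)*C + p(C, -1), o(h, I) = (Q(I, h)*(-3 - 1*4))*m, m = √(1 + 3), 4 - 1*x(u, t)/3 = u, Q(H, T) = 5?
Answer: 1079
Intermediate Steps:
x(u, t) = 12 - 3*u
m = 2 (m = √4 = 2)
o(h, I) = -70 (o(h, I) = (5*(-3 - 1*4))*2 = (5*(-3 - 4))*2 = (5*(-7))*2 = -35*2 = -70)
B(A, C) = 6 + 33*C (B(A, C) = (12 - 3*(-7))*C + 6 = (12 + 21)*C + 6 = 33*C + 6 = 6 + 33*C)
o(-12, 18) - B(-31, -35) = -70 - (6 + 33*(-35)) = -70 - (6 - 1155) = -70 - 1*(-1149) = -70 + 1149 = 1079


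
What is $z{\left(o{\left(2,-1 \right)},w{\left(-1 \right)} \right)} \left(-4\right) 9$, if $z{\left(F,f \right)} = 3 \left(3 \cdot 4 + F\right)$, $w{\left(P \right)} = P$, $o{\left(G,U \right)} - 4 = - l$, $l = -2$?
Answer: $-1944$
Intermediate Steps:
$o{\left(G,U \right)} = 6$ ($o{\left(G,U \right)} = 4 - -2 = 4 + 2 = 6$)
$z{\left(F,f \right)} = 36 + 3 F$ ($z{\left(F,f \right)} = 3 \left(12 + F\right) = 36 + 3 F$)
$z{\left(o{\left(2,-1 \right)},w{\left(-1 \right)} \right)} \left(-4\right) 9 = \left(36 + 3 \cdot 6\right) \left(-4\right) 9 = \left(36 + 18\right) \left(-4\right) 9 = 54 \left(-4\right) 9 = \left(-216\right) 9 = -1944$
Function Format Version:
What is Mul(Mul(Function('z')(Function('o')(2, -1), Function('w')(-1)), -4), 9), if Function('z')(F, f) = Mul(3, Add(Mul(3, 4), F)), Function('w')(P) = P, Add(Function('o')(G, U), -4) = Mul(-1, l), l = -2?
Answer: -1944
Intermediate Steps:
Function('o')(G, U) = 6 (Function('o')(G, U) = Add(4, Mul(-1, -2)) = Add(4, 2) = 6)
Function('z')(F, f) = Add(36, Mul(3, F)) (Function('z')(F, f) = Mul(3, Add(12, F)) = Add(36, Mul(3, F)))
Mul(Mul(Function('z')(Function('o')(2, -1), Function('w')(-1)), -4), 9) = Mul(Mul(Add(36, Mul(3, 6)), -4), 9) = Mul(Mul(Add(36, 18), -4), 9) = Mul(Mul(54, -4), 9) = Mul(-216, 9) = -1944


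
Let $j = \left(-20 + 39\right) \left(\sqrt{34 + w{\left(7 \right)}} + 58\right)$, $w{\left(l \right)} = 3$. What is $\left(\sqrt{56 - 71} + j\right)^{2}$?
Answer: $\left(1102 + 19 \sqrt{37} + i \sqrt{15}\right)^{2} \approx 1.4825 \cdot 10^{6} + 9431.0 i$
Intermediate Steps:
$j = 1102 + 19 \sqrt{37}$ ($j = \left(-20 + 39\right) \left(\sqrt{34 + 3} + 58\right) = 19 \left(\sqrt{37} + 58\right) = 19 \left(58 + \sqrt{37}\right) = 1102 + 19 \sqrt{37} \approx 1217.6$)
$\left(\sqrt{56 - 71} + j\right)^{2} = \left(\sqrt{56 - 71} + \left(1102 + 19 \sqrt{37}\right)\right)^{2} = \left(\sqrt{-15} + \left(1102 + 19 \sqrt{37}\right)\right)^{2} = \left(i \sqrt{15} + \left(1102 + 19 \sqrt{37}\right)\right)^{2} = \left(1102 + 19 \sqrt{37} + i \sqrt{15}\right)^{2}$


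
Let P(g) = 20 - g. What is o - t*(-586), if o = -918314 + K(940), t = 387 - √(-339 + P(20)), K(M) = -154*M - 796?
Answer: -837088 - 586*I*√339 ≈ -8.3709e+5 - 10789.0*I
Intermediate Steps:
K(M) = -796 - 154*M
t = 387 - I*√339 (t = 387 - √(-339 + (20 - 1*20)) = 387 - √(-339 + (20 - 20)) = 387 - √(-339 + 0) = 387 - √(-339) = 387 - I*√339 ≈ 387.0 - 18.412*I)
o = -1063870 (o = -918314 + (-796 - 154*940) = -918314 + (-796 - 144760) = -918314 - 145556 = -1063870)
o - t*(-586) = -1063870 - (387 - I*√339)*(-586) = -1063870 - (-226782 + 586*I*√339) = -1063870 + (226782 - 586*I*√339) = -837088 - 586*I*√339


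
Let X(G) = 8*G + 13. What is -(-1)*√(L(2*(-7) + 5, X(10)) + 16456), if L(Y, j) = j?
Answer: √16549 ≈ 128.64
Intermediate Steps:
X(G) = 13 + 8*G
-(-1)*√(L(2*(-7) + 5, X(10)) + 16456) = -(-1)*√((13 + 8*10) + 16456) = -(-1)*√((13 + 80) + 16456) = -(-1)*√(93 + 16456) = -(-1)*√16549 = √16549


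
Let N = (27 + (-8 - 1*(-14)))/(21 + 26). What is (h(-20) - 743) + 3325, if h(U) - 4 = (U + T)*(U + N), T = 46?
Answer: 97960/47 ≈ 2084.3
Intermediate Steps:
N = 33/47 (N = (27 + (-8 + 14))/47 = (27 + 6)*(1/47) = 33*(1/47) = 33/47 ≈ 0.70213)
h(U) = 4 + (46 + U)*(33/47 + U) (h(U) = 4 + (U + 46)*(U + 33/47) = 4 + (46 + U)*(33/47 + U))
(h(-20) - 743) + 3325 = ((1706/47 + (-20)² + (2195/47)*(-20)) - 743) + 3325 = ((1706/47 + 400 - 43900/47) - 743) + 3325 = (-23394/47 - 743) + 3325 = -58315/47 + 3325 = 97960/47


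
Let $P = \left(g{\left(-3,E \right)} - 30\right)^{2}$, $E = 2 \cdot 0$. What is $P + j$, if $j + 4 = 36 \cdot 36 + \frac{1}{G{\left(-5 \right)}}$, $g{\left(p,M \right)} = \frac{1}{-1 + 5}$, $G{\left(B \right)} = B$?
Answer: $\frac{174149}{80} \approx 2176.9$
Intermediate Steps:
$E = 0$
$g{\left(p,M \right)} = \frac{1}{4}$
$P = \frac{14161}{16}$ ($P = \left(\frac{1}{4} - 30\right)^{2} = \left(- \frac{119}{4}\right)^{2} = \frac{14161}{16} \approx 885.06$)
$j = \frac{6459}{5}$ ($j = -4 + \left(36 \cdot 36 + \frac{1}{-5}\right) = -4 + \left(1296 - \frac{1}{5}\right) = -4 + \frac{6479}{5} = \frac{6459}{5} \approx 1291.8$)
$P + j = \frac{14161}{16} + \frac{6459}{5} = \frac{174149}{80}$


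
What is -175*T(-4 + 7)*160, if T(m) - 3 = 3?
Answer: -168000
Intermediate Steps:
T(m) = 6 (T(m) = 3 + 3 = 6)
-175*T(-4 + 7)*160 = -175*6*160 = -1050*160 = -168000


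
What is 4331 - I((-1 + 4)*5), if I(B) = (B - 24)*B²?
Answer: 6356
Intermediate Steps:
I(B) = B²*(-24 + B) (I(B) = (-24 + B)*B² = B²*(-24 + B))
4331 - I((-1 + 4)*5) = 4331 - ((-1 + 4)*5)²*(-24 + (-1 + 4)*5) = 4331 - (3*5)²*(-24 + 3*5) = 4331 - 15²*(-24 + 15) = 4331 - 225*(-9) = 4331 - 1*(-2025) = 4331 + 2025 = 6356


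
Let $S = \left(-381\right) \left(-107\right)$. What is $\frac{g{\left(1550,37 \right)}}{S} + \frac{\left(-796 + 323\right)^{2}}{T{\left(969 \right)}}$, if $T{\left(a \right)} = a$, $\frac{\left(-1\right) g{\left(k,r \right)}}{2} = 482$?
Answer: $\frac{1013314003}{4389247} \approx 230.86$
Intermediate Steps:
$g{\left(k,r \right)} = -964$ ($g{\left(k,r \right)} = \left(-2\right) 482 = -964$)
$S = 40767$
$\frac{g{\left(1550,37 \right)}}{S} + \frac{\left(-796 + 323\right)^{2}}{T{\left(969 \right)}} = - \frac{964}{40767} + \frac{\left(-796 + 323\right)^{2}}{969} = \left(-964\right) \frac{1}{40767} + \left(-473\right)^{2} \cdot \frac{1}{969} = - \frac{964}{40767} + 223729 \cdot \frac{1}{969} = - \frac{964}{40767} + \frac{223729}{969} = \frac{1013314003}{4389247}$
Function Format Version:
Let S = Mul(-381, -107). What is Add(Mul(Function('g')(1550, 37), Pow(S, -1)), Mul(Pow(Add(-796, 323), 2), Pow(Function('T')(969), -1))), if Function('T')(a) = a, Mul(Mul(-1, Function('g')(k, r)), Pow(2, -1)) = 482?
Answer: Rational(1013314003, 4389247) ≈ 230.86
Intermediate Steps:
Function('g')(k, r) = -964 (Function('g')(k, r) = Mul(-2, 482) = -964)
S = 40767
Add(Mul(Function('g')(1550, 37), Pow(S, -1)), Mul(Pow(Add(-796, 323), 2), Pow(Function('T')(969), -1))) = Add(Mul(-964, Pow(40767, -1)), Mul(Pow(Add(-796, 323), 2), Pow(969, -1))) = Add(Mul(-964, Rational(1, 40767)), Mul(Pow(-473, 2), Rational(1, 969))) = Add(Rational(-964, 40767), Mul(223729, Rational(1, 969))) = Add(Rational(-964, 40767), Rational(223729, 969)) = Rational(1013314003, 4389247)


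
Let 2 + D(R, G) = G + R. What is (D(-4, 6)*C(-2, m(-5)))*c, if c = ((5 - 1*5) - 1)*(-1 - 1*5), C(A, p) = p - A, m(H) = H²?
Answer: 0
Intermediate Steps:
D(R, G) = -2 + G + R (D(R, G) = -2 + (G + R) = -2 + G + R)
c = 6 (c = ((5 - 5) - 1)*(-1 - 5) = (0 - 1)*(-6) = -1*(-6) = 6)
(D(-4, 6)*C(-2, m(-5)))*c = ((-2 + 6 - 4)*((-5)² - 1*(-2)))*6 = (0*(25 + 2))*6 = (0*27)*6 = 0*6 = 0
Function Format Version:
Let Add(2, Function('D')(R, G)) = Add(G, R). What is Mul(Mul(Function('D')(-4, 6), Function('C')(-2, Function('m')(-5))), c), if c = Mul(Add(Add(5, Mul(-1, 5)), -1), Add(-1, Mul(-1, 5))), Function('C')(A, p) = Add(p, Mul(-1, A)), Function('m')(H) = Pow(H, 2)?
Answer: 0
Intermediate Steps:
Function('D')(R, G) = Add(-2, G, R) (Function('D')(R, G) = Add(-2, Add(G, R)) = Add(-2, G, R))
c = 6 (c = Mul(Add(Add(5, -5), -1), Add(-1, -5)) = Mul(Add(0, -1), -6) = Mul(-1, -6) = 6)
Mul(Mul(Function('D')(-4, 6), Function('C')(-2, Function('m')(-5))), c) = Mul(Mul(Add(-2, 6, -4), Add(Pow(-5, 2), Mul(-1, -2))), 6) = Mul(Mul(0, Add(25, 2)), 6) = Mul(Mul(0, 27), 6) = Mul(0, 6) = 0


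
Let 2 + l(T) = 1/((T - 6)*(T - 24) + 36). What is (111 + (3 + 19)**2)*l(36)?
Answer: -470645/396 ≈ -1188.5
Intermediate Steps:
l(T) = -2 + 1/(36 + (-24 + T)*(-6 + T)) (l(T) = -2 + 1/((T - 6)*(T - 24) + 36) = -2 + 1/((-6 + T)*(-24 + T) + 36) = -2 + 1/((-24 + T)*(-6 + T) + 36) = -2 + 1/(36 + (-24 + T)*(-6 + T)))
(111 + (3 + 19)**2)*l(36) = (111 + (3 + 19)**2)*((-359 - 2*36**2 + 60*36)/(180 + 36**2 - 30*36)) = (111 + 22**2)*((-359 - 2*1296 + 2160)/(180 + 1296 - 1080)) = (111 + 484)*((-359 - 2592 + 2160)/396) = 595*((1/396)*(-791)) = 595*(-791/396) = -470645/396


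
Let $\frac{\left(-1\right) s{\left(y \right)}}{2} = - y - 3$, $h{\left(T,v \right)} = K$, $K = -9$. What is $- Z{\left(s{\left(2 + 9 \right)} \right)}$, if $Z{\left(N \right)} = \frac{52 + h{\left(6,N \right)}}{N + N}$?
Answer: $- \frac{43}{56} \approx -0.76786$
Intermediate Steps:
$h{\left(T,v \right)} = -9$
$s{\left(y \right)} = 6 + 2 y$ ($s{\left(y \right)} = - 2 \left(- y - 3\right) = - 2 \left(-3 - y\right) = 6 + 2 y$)
$Z{\left(N \right)} = \frac{43}{2 N}$ ($Z{\left(N \right)} = \frac{52 - 9}{N + N} = \frac{43}{2 N}$)
$- Z{\left(s{\left(2 + 9 \right)} \right)} = - \frac{43}{2 \left(6 + 2 \left(2 + 9\right)\right)} = - \frac{43}{2 \left(6 + 2 \cdot 11\right)} = - \frac{43}{2 \left(6 + 22\right)} = - \frac{43}{2 \cdot 28} = \left(-1\right) \frac{43}{56} = - \frac{43}{56}$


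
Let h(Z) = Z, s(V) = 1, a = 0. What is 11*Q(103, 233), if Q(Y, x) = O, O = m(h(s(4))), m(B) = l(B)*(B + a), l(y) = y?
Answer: 11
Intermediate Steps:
m(B) = B² (m(B) = B*(B + 0) = B*B = B²)
O = 1 (O = 1² = 1)
Q(Y, x) = 1
11*Q(103, 233) = 11*1 = 11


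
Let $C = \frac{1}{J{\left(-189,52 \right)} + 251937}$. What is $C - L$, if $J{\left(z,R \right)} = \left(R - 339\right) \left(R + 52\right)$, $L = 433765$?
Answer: $- \frac{96334435084}{222089} \approx -4.3377 \cdot 10^{5}$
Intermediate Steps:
$J{\left(z,R \right)} = \left(-339 + R\right) \left(52 + R\right)$
$C = \frac{1}{222089}$ ($C = \frac{1}{\left(-17628 + 52^{2} - 14924\right) + 251937} = \frac{1}{\left(-17628 + 2704 - 14924\right) + 251937} = \frac{1}{-29848 + 251937} = \frac{1}{222089} \approx 4.5027 \cdot 10^{-6}$)
$C - L = \frac{1}{222089} - 433765 = - \frac{96334435084}{222089}$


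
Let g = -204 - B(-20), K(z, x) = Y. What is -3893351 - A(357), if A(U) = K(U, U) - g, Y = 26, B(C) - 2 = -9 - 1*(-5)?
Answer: -3893579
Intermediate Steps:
B(C) = -2 (B(C) = 2 + (-9 - 1*(-5)) = 2 + (-9 + 5) = 2 - 4 = -2)
K(z, x) = 26
g = -202 (g = -204 - 1*(-2) = -204 + 2 = -202)
A(U) = 228 (A(U) = 26 - 1*(-202) = 26 + 202 = 228)
-3893351 - A(357) = -3893351 - 1*228 = -3893351 - 228 = -3893579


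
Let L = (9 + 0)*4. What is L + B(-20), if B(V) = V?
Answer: 16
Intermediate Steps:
L = 36 (L = 9*4 = 36)
L + B(-20) = 36 - 20 = 16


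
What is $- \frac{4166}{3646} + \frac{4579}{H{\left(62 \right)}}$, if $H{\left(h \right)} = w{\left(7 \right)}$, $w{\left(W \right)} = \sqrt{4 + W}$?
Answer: $- \frac{2083}{1823} + \frac{4579 \sqrt{11}}{11} \approx 1379.5$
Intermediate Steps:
$H{\left(h \right)} = \sqrt{11}$ ($H{\left(h \right)} = \sqrt{4 + 7} = \sqrt{11}$)
$- \frac{4166}{3646} + \frac{4579}{H{\left(62 \right)}} = - \frac{4166}{3646} + \frac{4579}{\sqrt{11}} = \left(-4166\right) \frac{1}{3646} + 4579 \frac{\sqrt{11}}{11} = - \frac{2083}{1823} + \frac{4579 \sqrt{11}}{11}$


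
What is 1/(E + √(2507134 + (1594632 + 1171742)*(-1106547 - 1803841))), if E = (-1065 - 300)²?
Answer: 1863225/11522826586603 - I*√8051219185978/11522826586603 ≈ 1.617e-7 - 2.4625e-7*I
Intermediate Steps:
E = 1863225 (E = (-1365)² = 1863225)
1/(E + √(2507134 + (1594632 + 1171742)*(-1106547 - 1803841))) = 1/(1863225 + √(2507134 + (1594632 + 1171742)*(-1106547 - 1803841))) = 1/(1863225 + √(2507134 + 2766374*(-2910388))) = 1/(1863225 + √(2507134 - 8051221693112)) = 1/(1863225 + √(-8051219185978)) = 1/(1863225 + I*√8051219185978)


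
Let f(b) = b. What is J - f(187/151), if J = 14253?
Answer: 2152016/151 ≈ 14252.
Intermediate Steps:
J - f(187/151) = 14253 - 187/151 = 2152016/151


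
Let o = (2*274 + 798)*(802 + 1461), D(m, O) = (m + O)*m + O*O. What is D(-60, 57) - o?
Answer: -3042569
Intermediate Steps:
D(m, O) = O² + m*(O + m) (D(m, O) = (O + m)*m + O² = m*(O + m) + O² = O² + m*(O + m))
o = 3045998 (o = (548 + 798)*2263 = 1346*2263 = 3045998)
D(-60, 57) - o = (57² + (-60)² + 57*(-60)) - 1*3045998 = (3249 + 3600 - 3420) - 3045998 = 3429 - 3045998 = -3042569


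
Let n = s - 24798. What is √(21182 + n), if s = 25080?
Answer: 2*√5366 ≈ 146.51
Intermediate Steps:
n = 282 (n = 25080 - 24798 = 282)
√(21182 + n) = √(21182 + 282) = √21464 = 2*√5366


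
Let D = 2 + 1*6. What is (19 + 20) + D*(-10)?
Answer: -41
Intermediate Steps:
D = 8 (D = 2 + 6 = 8)
(19 + 20) + D*(-10) = (19 + 20) + 8*(-10) = 39 - 80 = -41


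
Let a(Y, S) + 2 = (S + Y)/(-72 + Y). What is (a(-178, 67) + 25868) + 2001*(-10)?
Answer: 1464111/250 ≈ 5856.4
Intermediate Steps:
a(Y, S) = -2 + (S + Y)/(-72 + Y)
(a(-178, 67) + 25868) + 2001*(-10) = ((144 + 67 - 1*(-178))/(-72 - 178) + 25868) + 2001*(-10) = ((144 + 67 + 178)/(-250) + 25868) - 20010 = (-1/250*389 + 25868) - 20010 = (-389/250 + 25868) - 20010 = 6466611/250 - 20010 = 1464111/250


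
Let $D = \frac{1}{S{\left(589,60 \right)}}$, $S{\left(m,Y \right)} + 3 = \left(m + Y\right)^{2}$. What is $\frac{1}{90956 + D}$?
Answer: $\frac{421198}{38310485289} \approx 1.0994 \cdot 10^{-5}$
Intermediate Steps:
$S{\left(m,Y \right)} = -3 + \left(Y + m\right)^{2}$ ($S{\left(m,Y \right)} = -3 + \left(m + Y\right)^{2} = -3 + \left(Y + m\right)^{2}$)
$D = \frac{1}{421198}$ ($D = \frac{1}{-3 + \left(60 + 589\right)^{2}} = \frac{1}{-3 + 649^{2}} = \frac{1}{-3 + 421201} = \frac{1}{421198} \approx 2.3742 \cdot 10^{-6}$)
$\frac{1}{90956 + D} = \frac{1}{90956 + \frac{1}{421198}} = \frac{1}{\frac{38310485289}{421198}} = \frac{421198}{38310485289}$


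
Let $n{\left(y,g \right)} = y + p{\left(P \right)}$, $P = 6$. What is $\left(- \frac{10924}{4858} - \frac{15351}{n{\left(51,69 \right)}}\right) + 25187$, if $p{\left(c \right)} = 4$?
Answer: $\frac{3327269276}{133595} \approx 24906.0$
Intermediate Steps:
$n{\left(y,g \right)} = 4 + y$ ($n{\left(y,g \right)} = y + 4 = 4 + y$)
$\left(- \frac{10924}{4858} - \frac{15351}{n{\left(51,69 \right)}}\right) + 25187 = \left(- \frac{10924}{4858} - \frac{15351}{4 + 51}\right) + 25187 = \left(\left(-10924\right) \frac{1}{4858} - \frac{15351}{55}\right) + 25187 = \left(- \frac{5462}{2429} - \frac{15351}{55}\right) + 25187 = - \frac{37587989}{133595} + 25187 = \frac{3327269276}{133595}$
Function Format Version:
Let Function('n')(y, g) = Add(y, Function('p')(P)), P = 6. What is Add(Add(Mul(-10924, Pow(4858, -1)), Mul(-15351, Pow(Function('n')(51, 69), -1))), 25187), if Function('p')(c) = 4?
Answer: Rational(3327269276, 133595) ≈ 24906.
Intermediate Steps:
Function('n')(y, g) = Add(4, y) (Function('n')(y, g) = Add(y, 4) = Add(4, y))
Add(Add(Mul(-10924, Pow(4858, -1)), Mul(-15351, Pow(Function('n')(51, 69), -1))), 25187) = Add(Add(Mul(-10924, Pow(4858, -1)), Mul(-15351, Pow(Add(4, 51), -1))), 25187) = Add(Add(Mul(-10924, Rational(1, 4858)), Mul(-15351, Pow(55, -1))), 25187) = Add(Add(Rational(-5462, 2429), Mul(-15351, Rational(1, 55))), 25187) = Add(Add(Rational(-5462, 2429), Rational(-15351, 55)), 25187) = Add(Rational(-37587989, 133595), 25187) = Rational(3327269276, 133595)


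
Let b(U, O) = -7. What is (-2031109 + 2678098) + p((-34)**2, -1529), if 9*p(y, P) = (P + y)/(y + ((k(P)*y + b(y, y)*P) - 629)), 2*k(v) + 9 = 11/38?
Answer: 685419492524/1059399 ≈ 6.4699e+5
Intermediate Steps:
k(v) = -331/76 (k(v) = -9/2 + (11/38)/2 = -9/2 + (11*(1/38))/2 = -9/2 + (1/2)*(11/38) = -9/2 + 11/76 = -331/76)
p(y, P) = (P + y)/(9*(-629 - 7*P - 255*y/76)) (p(y, P) = ((P + y)/(y + ((-331*y/76 - 7*P) - 629)))/9 = ((P + y)/(y + ((-7*P - 331*y/76) - 629)))/9 = ((P + y)/(y + (-629 - 7*P - 331*y/76)))/9 = ((P + y)/(-629 - 7*P - 255*y/76))/9 = (P + y)/(9*(-629 - 7*P - 255*y/76)))
(-2031109 + 2678098) + p((-34)**2, -1529) = (-2031109 + 2678098) + 76*(-1529 + (-34)**2)/(9*(-47804 - 532*(-1529) - 255*(-34)**2)) = 646989 + 76*(-1529 + 1156)/(9*(-47804 + 813428 - 255*1156)) = 646989 + (76/9)*(-373)/(-47804 + 813428 - 294780) = 646989 + (76/9)*(-373)/470844 = 646989 + (76/9)*(1/470844)*(-373) = 646989 - 7087/1059399 = 685419492524/1059399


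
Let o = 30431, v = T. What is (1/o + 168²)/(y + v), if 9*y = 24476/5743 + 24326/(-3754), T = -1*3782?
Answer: -5555064773407197/744424037987075 ≈ -7.4622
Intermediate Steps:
T = -3782
v = -3782
y = -7970219/32338833 (y = (24476/5743 + 24326/(-3754))/9 = (24476*(1/5743) + 24326*(-1/3754))/9 = (24476/5743 - 12163/1877)/9 = (⅑)*(-23910657/10779611) = -7970219/32338833 ≈ -0.24646)
(1/o + 168²)/(y + v) = (1/30431 + 168²)/(-7970219/32338833 - 3782) = (1/30431 + 28224)/(-122313436625/32338833) = (858884545/30431)*(-32338833/122313436625) = -5555064773407197/744424037987075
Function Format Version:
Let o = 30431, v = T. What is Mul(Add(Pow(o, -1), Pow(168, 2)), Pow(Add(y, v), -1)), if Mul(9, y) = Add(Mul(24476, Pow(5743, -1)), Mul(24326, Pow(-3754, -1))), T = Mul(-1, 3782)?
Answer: Rational(-5555064773407197, 744424037987075) ≈ -7.4622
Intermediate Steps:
T = -3782
v = -3782
y = Rational(-7970219, 32338833) (y = Mul(Rational(1, 9), Add(Mul(24476, Pow(5743, -1)), Mul(24326, Pow(-3754, -1)))) = Mul(Rational(1, 9), Add(Mul(24476, Rational(1, 5743)), Mul(24326, Rational(-1, 3754)))) = Mul(Rational(1, 9), Add(Rational(24476, 5743), Rational(-12163, 1877))) = Mul(Rational(1, 9), Rational(-23910657, 10779611)) = Rational(-7970219, 32338833) ≈ -0.24646)
Mul(Add(Pow(o, -1), Pow(168, 2)), Pow(Add(y, v), -1)) = Mul(Add(Pow(30431, -1), Pow(168, 2)), Pow(Add(Rational(-7970219, 32338833), -3782), -1)) = Mul(Add(Rational(1, 30431), 28224), Pow(Rational(-122313436625, 32338833), -1)) = Mul(Rational(858884545, 30431), Rational(-32338833, 122313436625)) = Rational(-5555064773407197, 744424037987075)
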